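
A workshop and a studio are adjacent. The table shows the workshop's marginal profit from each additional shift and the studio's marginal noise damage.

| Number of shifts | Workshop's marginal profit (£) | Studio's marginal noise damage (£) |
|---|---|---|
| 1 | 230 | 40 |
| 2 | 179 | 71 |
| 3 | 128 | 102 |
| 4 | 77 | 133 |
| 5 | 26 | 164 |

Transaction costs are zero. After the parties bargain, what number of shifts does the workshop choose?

Bargaining reaches the level where marginal profit last exceeds marginal noise damage.
That holds through level 3 (128 ≥ 102) but not at 4 (77 < 133).

3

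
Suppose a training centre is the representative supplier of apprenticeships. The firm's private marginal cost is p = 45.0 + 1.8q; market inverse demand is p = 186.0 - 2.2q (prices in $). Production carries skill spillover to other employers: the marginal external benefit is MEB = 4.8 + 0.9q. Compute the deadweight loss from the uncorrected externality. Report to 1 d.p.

DWL = $215.2

Market equilibrium (private): 45.0 + 1.8q = 186.0 - 2.2q → q_m = 35.2500.
Social marginal cost = private MC − MEB = 40.2 + 0.9q.
Set SMC = demand: 40.2 + 0.9q = 186.0 - 2.2q → q* = 47.0323.
Height of the DWL triangle at q_m is demand(q_m) − SMC(q_m) = MEB(q_m) = 36.5250.
DWL = ½ × 11.7823 × 36.5250 = 215.1743.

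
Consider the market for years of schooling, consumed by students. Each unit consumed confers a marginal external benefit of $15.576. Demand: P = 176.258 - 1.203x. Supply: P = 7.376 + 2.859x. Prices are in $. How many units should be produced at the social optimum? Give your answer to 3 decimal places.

x* = 45.411

Social marginal benefit = demand + MEB = 191.834 - 1.203x.
Set SMB = MC: 191.834 - 1.203x = 7.376 + 2.859x → x* = 45.4106.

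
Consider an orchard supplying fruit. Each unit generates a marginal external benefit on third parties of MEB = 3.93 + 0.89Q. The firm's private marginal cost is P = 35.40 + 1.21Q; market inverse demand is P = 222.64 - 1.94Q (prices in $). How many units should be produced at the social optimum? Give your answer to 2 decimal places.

Q* = 84.59

Social marginal cost = private MC − MEB = 31.47 + 0.32Q.
Set SMC = demand: 31.47 + 0.32Q = 222.64 - 1.94Q → Q* = 84.5885.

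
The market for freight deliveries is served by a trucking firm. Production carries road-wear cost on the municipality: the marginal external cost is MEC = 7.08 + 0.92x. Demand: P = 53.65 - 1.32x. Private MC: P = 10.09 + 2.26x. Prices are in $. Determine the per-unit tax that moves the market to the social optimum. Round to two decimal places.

Social marginal cost = private MC + MEC = 17.17 + 3.18x.
Set SMC = demand: 17.17 + 3.18x = 53.65 - 1.32x → x* = 8.1067.
The Pigouvian tax equals MEC at x*: 7.08 + 0.92×8.1067 = 14.5382.

tax = $14.54 per unit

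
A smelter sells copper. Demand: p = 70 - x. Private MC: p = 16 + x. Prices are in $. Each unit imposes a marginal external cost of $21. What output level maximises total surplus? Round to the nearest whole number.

Social marginal cost = private MC + MEC = 37 + x.
Set SMC = demand: 37 + x = 70 - x → x* = 16.5000.

x* = 17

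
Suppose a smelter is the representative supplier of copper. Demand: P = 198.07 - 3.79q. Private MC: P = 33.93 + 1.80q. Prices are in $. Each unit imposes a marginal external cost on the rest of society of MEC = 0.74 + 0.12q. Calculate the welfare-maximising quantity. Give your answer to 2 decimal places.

q* = 28.62

Social marginal cost = private MC + MEC = 34.67 + 1.92q.
Set SMC = demand: 34.67 + 1.92q = 198.07 - 3.79q → q* = 28.6165.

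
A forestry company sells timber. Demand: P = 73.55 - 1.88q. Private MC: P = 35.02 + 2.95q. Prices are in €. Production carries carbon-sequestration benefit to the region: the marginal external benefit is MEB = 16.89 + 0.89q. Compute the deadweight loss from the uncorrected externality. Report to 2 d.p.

Market equilibrium (private): 35.02 + 2.95q = 73.55 - 1.88q → q_m = 7.9772.
Social marginal cost = private MC − MEB = 18.13 + 2.06q.
Set SMC = demand: 18.13 + 2.06q = 73.55 - 1.88q → q* = 14.0660.
The welfare-loss triangle has base |q_m − q*| and height MEB(q_m) (the vertical gap between SMC and demand is zero at q* and MEB at q_m).
DWL = ½ × 6.0888 × 23.9897 = 73.0342.

DWL = €73.03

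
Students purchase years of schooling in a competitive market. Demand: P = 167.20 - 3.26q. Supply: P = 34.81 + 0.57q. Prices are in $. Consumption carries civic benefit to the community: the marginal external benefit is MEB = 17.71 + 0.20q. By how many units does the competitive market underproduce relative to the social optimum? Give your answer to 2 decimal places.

6.78 units

Market equilibrium (private): 34.81 + 0.57q = 167.20 - 3.26q → q_m = 34.5666.
Social marginal benefit = demand + MEB = 184.91 - 3.06q.
Set SMB = MC: 184.91 - 3.06q = 34.81 + 0.57q → q* = 41.3499.
Gap = |34.5666 − 41.3499| = 6.7833.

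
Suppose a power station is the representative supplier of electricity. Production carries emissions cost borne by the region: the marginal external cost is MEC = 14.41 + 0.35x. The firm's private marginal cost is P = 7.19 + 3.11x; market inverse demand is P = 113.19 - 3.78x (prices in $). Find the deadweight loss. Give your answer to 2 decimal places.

Market equilibrium (private): 7.19 + 3.11x = 113.19 - 3.78x → x_m = 15.3846.
Social marginal cost = private MC + MEC = 21.60 + 3.46x.
Set SMC = demand: 21.60 + 3.46x = 113.19 - 3.78x → x* = 12.6506.
The welfare-loss triangle has base |x_m − x*| and height MEC(x_m) (the vertical gap between SMC and demand is zero at x* and MEC at x_m).
DWL = ½ × 2.7340 × 19.7946 = 27.0592.

DWL = $27.06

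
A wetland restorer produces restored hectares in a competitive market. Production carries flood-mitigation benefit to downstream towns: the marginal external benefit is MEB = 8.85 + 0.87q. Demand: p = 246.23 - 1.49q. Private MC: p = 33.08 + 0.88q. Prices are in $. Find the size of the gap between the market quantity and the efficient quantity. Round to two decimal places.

Market equilibrium (private): 33.08 + 0.88q = 246.23 - 1.49q → q_m = 89.9367.
Social marginal cost = private MC − MEB = 24.23 + 0.01q.
Set SMC = demand: 24.23 + 0.01q = 246.23 - 1.49q → q* = 148.0000.
Gap = |89.9367 − 148.0000| = 58.0633.

58.06 units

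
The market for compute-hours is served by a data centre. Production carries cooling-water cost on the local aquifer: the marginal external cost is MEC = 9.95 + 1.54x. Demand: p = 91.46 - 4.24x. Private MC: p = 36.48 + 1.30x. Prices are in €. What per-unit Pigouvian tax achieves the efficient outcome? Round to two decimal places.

Social marginal cost = private MC + MEC = 46.43 + 2.84x.
Set SMC = demand: 46.43 + 2.84x = 91.46 - 4.24x → x* = 6.3602.
The Pigouvian tax equals MEC at x*: 9.95 + 1.54×6.3602 = 19.7447.

tax = €19.74 per unit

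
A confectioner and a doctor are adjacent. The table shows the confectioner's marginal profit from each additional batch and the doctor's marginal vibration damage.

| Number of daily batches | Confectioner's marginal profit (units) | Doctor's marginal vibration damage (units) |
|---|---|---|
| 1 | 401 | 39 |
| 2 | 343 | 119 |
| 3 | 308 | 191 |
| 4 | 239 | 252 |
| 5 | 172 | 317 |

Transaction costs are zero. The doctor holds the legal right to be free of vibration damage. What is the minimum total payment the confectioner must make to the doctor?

349

Efficient level: marginal profit ≥ marginal vibration damage through level 3, so k* = 3.
With the doctor holding the right, the confectioner must at least compensate total damage at k*: 39 + 119 + 191 = 349.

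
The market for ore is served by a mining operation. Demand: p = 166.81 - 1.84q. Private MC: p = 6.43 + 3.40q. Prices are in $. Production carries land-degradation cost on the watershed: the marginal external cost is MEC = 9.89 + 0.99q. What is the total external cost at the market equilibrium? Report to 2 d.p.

$766.41

Market equilibrium (private): 6.43 + 3.40q = 166.81 - 1.84q → q_m = 30.6069.
Total external cost = ∫₀^{q_m} (9.89 + 0.99q) dq = 9.89×30.6069 + ½×0.99×30.6069² = 766.4095.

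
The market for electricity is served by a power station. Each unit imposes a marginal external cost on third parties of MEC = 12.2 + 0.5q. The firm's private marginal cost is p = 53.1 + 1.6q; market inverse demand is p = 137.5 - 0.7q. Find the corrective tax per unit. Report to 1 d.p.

Social marginal cost = private MC + MEC = 65.3 + 2.1q.
Set SMC = demand: 65.3 + 2.1q = 137.5 - 0.7q → q* = 25.7857.
The Pigouvian tax equals MEC at q*: 12.2 + 0.5×25.7857 = 25.0929.

tax = 25.1 per unit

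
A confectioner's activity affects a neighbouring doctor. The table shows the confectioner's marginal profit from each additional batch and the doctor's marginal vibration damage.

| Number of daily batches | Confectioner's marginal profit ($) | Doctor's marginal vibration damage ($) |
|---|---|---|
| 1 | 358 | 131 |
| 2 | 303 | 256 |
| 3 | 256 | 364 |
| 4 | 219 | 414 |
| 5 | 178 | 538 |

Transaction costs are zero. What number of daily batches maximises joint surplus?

Bargaining reaches the level where marginal profit last exceeds marginal vibration damage.
That holds through level 2 (303 ≥ 256) but not at 3 (256 < 364).

2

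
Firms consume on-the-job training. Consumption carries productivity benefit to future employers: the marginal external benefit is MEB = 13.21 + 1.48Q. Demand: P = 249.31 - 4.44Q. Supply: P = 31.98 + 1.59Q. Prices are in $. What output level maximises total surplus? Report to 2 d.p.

Q* = 50.67

Social marginal benefit = demand + MEB = 262.52 - 2.96Q.
Set SMB = MC: 262.52 - 2.96Q = 31.98 + 1.59Q → Q* = 50.6681.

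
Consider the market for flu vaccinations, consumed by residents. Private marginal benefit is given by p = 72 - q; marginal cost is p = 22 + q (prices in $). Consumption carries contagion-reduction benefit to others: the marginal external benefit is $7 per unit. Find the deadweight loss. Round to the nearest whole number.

Market equilibrium (private): 22 + q = 72 - q → q_m = 25.0000.
Social marginal benefit = demand + MEB = 79 - q.
Set SMB = MC: 79 - q = 22 + q → q* = 28.5000.
Between q* and q_m the wedge SMB − MC runs linearly from 0 to MEB(q_m), so the loss is a triangle.
DWL = ½ × 3.5000 × 7.0000 = 12.2500.

DWL = $12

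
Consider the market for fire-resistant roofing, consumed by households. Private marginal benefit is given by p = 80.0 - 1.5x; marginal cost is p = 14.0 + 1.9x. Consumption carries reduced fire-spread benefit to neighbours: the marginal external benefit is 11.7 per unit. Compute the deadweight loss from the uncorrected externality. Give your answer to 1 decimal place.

DWL = 20.1

Market equilibrium (private): 14.0 + 1.9x = 80.0 - 1.5x → x_m = 19.4118.
Social marginal benefit = demand + MEB = 91.7 - 1.5x.
Set SMB = MC: 91.7 - 1.5x = 14.0 + 1.9x → x* = 22.8529.
The loss is the area between SMB and MC from x* to x_m; with linear curves that's a triangle of height MEB(x_m).
DWL = ½ × 3.4411 × 11.7000 = 20.1304.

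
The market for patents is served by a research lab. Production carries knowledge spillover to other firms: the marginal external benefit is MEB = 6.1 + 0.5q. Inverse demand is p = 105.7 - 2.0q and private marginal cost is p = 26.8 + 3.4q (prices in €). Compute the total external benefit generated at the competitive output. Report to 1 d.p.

Market equilibrium (private): 26.8 + 3.4q = 105.7 - 2.0q → q_m = 14.6111.
Total external benefit = ∫₀^{q_m} (6.1 + 0.5q) dq = 6.1×14.6111 + ½×0.5×14.6111² = 142.4988.

€142.5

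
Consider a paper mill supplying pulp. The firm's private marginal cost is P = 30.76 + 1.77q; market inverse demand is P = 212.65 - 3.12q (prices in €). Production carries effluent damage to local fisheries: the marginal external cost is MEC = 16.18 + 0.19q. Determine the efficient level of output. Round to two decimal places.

Social marginal cost = private MC + MEC = 46.94 + 1.96q.
Set SMC = demand: 46.94 + 1.96q = 212.65 - 3.12q → q* = 32.6201.

q* = 32.62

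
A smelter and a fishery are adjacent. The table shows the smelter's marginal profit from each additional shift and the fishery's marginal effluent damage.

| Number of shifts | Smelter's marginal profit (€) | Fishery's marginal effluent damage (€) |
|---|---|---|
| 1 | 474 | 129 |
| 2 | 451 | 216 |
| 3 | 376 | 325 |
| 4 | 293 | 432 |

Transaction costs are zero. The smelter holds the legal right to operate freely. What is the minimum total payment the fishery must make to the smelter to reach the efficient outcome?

Left alone the smelter would choose level 4 (marginal profit stays positive).
Efficient level: k* = 3 (marginal profit ≥ marginal effluent damage through 3).
The fishery must at least cover the smelter's forgone profit from cutting 4→3: 293 = 293.

€293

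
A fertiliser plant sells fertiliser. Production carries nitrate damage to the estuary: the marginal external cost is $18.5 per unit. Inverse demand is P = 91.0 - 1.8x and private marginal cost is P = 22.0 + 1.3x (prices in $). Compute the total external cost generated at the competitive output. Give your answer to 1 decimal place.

Market equilibrium (private): 22.0 + 1.3x = 91.0 - 1.8x → x_m = 22.2581.
Total external cost = MEC × x_m = 18.5 × 22.2581 = 411.7749.

$411.8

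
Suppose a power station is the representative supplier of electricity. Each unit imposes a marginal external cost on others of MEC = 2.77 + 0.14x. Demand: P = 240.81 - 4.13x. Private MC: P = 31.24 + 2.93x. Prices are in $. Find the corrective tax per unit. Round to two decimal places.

Social marginal cost = private MC + MEC = 34.01 + 3.07x.
Set SMC = demand: 34.01 + 3.07x = 240.81 - 4.13x → x* = 28.7222.
The Pigouvian tax equals MEC at x*: 2.77 + 0.14×28.7222 = 6.7911.

tax = $6.79 per unit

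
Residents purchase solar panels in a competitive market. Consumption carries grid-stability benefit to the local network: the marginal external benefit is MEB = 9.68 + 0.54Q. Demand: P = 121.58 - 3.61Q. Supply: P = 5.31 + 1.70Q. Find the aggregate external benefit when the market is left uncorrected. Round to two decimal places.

Market equilibrium (private): 5.31 + 1.70Q = 121.58 - 3.61Q → Q_m = 21.8964.
Total external benefit = ∫₀^{Q_m} (9.68 + 0.54Q) dQ = 9.68×21.8964 + ½×0.54×21.8964² = 341.4093.

341.41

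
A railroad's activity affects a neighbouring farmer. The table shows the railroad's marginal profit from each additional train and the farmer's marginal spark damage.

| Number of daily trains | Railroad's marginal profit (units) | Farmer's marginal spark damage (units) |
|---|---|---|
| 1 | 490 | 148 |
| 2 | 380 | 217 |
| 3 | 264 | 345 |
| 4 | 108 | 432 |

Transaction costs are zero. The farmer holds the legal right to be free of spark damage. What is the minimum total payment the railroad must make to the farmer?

365

Efficient level: marginal profit ≥ marginal spark damage through level 2, so k* = 2.
With the farmer holding the right, the railroad must at least compensate total damage at k*: 148 + 217 = 365.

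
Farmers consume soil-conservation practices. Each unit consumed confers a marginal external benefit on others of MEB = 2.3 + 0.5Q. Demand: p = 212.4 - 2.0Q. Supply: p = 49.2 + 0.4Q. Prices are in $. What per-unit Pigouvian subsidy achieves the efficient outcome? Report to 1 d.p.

subsidy = $45.9 per unit

Social marginal benefit = demand + MEB = 214.7 - 1.5Q.
Set SMB = MC: 214.7 - 1.5Q = 49.2 + 0.4Q → Q* = 87.1053.
The Pigouvian subsidy equals MEB at Q*: 2.3 + 0.5×87.1053 = 45.8527.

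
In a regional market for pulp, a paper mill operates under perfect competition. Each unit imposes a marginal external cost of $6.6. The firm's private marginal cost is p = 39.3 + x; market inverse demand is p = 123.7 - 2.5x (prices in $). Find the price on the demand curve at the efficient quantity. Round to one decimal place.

P = $68.1

Social marginal cost = private MC + MEC = 45.9 + x.
Set SMC = demand: 45.9 + x = 123.7 - 2.5x → x* = 22.2286.
Consumer price on the demand curve at x*: 123.7 − 2.5×22.2286 = 68.1285.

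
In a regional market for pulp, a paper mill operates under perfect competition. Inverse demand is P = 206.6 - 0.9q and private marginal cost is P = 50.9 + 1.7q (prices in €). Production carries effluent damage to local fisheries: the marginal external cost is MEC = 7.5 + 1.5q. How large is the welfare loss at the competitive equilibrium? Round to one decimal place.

Market equilibrium (private): 50.9 + 1.7q = 206.6 - 0.9q → q_m = 59.8846.
Social marginal cost = private MC + MEC = 58.4 + 3.2q.
Set SMC = demand: 58.4 + 3.2q = 206.6 - 0.9q → q* = 36.1463.
Height of the DWL triangle at q_m is SMC(q_m) − demand(q_m) = MEC(q_m) = 97.3269.
DWL = ½ × 23.7383 × 97.3269 = 1155.1876.

DWL = €1155.2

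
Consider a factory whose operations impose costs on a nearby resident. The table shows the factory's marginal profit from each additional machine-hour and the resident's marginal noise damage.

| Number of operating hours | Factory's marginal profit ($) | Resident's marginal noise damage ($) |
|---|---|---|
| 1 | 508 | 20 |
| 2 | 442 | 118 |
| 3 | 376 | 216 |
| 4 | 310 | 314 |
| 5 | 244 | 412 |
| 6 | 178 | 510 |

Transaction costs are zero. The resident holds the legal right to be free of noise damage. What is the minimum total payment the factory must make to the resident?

$354

Efficient level: marginal profit ≥ marginal noise damage through level 3, so k* = 3.
With the resident holding the right, the factory must at least compensate total damage at k*: 20 + 118 + 216 = 354.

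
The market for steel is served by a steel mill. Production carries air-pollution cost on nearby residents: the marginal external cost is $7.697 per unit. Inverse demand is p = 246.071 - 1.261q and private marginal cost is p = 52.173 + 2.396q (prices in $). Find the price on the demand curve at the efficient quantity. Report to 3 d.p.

Social marginal cost = private MC + MEC = 59.870 + 2.396q.
Set SMC = demand: 59.870 + 2.396q = 246.071 - 1.261q → q* = 50.9163.
Consumer price on the demand curve at q*: 246.071 − 1.261×50.9163 = 181.8655.

P = $181.866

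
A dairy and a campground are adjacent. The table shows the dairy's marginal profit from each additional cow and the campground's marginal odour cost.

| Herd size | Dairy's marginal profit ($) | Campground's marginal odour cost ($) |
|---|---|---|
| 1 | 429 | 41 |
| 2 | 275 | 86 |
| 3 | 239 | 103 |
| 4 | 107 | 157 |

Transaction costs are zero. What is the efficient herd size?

3

Bargaining reaches the level where marginal profit last exceeds marginal odour cost.
That holds through level 3 (239 ≥ 103) but not at 4 (107 < 157).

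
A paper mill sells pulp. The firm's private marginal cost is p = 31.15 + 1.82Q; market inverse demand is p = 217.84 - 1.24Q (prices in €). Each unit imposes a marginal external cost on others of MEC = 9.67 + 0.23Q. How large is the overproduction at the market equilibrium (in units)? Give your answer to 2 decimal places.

7.20 units

Market equilibrium (private): 31.15 + 1.82Q = 217.84 - 1.24Q → Q_m = 61.0098.
Social marginal cost = private MC + MEC = 40.82 + 2.05Q.
Set SMC = demand: 40.82 + 2.05Q = 217.84 - 1.24Q → Q* = 53.8055.
Gap = |61.0098 − 53.8055| = 7.2043.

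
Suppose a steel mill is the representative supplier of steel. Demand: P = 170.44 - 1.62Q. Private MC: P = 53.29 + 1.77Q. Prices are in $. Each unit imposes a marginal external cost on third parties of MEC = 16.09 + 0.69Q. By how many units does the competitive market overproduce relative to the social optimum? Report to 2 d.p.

9.79 units

Market equilibrium (private): 53.29 + 1.77Q = 170.44 - 1.62Q → Q_m = 34.5575.
Social marginal cost = private MC + MEC = 69.38 + 2.46Q.
Set SMC = demand: 69.38 + 2.46Q = 170.44 - 1.62Q → Q* = 24.7696.
Gap = |34.5575 − 24.7696| = 9.7879.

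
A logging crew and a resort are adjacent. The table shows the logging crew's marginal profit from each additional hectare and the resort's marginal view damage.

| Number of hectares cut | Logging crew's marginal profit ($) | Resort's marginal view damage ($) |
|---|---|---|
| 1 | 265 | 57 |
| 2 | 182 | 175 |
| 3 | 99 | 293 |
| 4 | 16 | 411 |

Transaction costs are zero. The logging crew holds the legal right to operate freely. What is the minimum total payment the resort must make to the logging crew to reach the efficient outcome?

$115

Left alone the logging crew would choose level 4 (marginal profit stays positive).
Efficient level: k* = 2 (marginal profit ≥ marginal view damage through 2).
The resort must at least cover the logging crew's forgone profit from cutting 4→2: 99 + 16 = 115.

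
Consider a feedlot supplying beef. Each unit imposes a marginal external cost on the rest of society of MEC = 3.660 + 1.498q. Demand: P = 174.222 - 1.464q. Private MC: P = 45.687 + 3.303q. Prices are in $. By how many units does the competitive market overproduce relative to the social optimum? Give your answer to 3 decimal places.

Market equilibrium (private): 45.687 + 3.303q = 174.222 - 1.464q → q_m = 26.9635.
Social marginal cost = private MC + MEC = 49.347 + 4.801q.
Set SMC = demand: 49.347 + 4.801q = 174.222 - 1.464q → q* = 19.9322.
Gap = |26.9635 − 19.9322| = 7.0313.

7.031 units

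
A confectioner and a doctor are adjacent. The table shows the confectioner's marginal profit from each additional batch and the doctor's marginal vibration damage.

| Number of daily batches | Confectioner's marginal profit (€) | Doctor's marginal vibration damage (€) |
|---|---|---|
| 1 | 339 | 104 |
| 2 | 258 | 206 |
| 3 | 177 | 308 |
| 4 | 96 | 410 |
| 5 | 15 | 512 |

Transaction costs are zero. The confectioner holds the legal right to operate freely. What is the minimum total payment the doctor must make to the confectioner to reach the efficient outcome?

€288

Left alone the confectioner would choose level 5 (marginal profit stays positive).
Efficient level: k* = 2 (marginal profit ≥ marginal vibration damage through 2).
The doctor must at least cover the confectioner's forgone profit from cutting 5→2: 177 + 96 + 15 = 288.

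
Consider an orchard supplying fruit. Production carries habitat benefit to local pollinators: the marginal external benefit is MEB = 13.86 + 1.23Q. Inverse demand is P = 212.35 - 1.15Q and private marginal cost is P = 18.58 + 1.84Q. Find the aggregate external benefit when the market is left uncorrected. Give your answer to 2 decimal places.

Market equilibrium (private): 18.58 + 1.84Q = 212.35 - 1.15Q → Q_m = 64.8060.
Total external benefit = ∫₀^{Q_m} (13.86 + 1.23Q) dQ = 13.86×64.8060 + ½×1.23×64.8060² = 3481.0990.

3481.10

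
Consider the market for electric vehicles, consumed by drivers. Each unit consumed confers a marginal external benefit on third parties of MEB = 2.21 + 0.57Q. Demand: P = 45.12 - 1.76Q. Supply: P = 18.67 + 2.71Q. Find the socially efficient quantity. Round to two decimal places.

Q* = 7.35

Social marginal benefit = demand + MEB = 47.33 - 1.19Q.
Set SMB = MC: 47.33 - 1.19Q = 18.67 + 2.71Q → Q* = 7.3487.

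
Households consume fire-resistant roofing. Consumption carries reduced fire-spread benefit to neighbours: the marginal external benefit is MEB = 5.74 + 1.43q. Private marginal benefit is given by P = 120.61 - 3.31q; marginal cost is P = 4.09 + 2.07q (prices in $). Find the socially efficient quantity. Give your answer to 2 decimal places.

Social marginal benefit = demand + MEB = 126.35 - 1.88q.
Set SMB = MC: 126.35 - 1.88q = 4.09 + 2.07q → q* = 30.9519.

q* = 30.95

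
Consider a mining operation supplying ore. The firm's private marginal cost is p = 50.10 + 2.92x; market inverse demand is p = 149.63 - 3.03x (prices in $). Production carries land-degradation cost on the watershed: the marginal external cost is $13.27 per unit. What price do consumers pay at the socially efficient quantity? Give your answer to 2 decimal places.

Social marginal cost = private MC + MEC = 63.37 + 2.92x.
Set SMC = demand: 63.37 + 2.92x = 149.63 - 3.03x → x* = 14.4975.
Consumer price on the demand curve at x*: 149.63 − 3.03×14.4975 = 105.7026.

P = $105.70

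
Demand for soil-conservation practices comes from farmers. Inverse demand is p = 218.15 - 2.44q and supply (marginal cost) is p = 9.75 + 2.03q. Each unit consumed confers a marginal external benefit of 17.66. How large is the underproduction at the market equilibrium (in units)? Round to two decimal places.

3.95 units

Market equilibrium (private): 9.75 + 2.03q = 218.15 - 2.44q → q_m = 46.6219.
Social marginal benefit = demand + MEB = 235.81 - 2.44q.
Set SMB = MC: 235.81 - 2.44q = 9.75 + 2.03q → q* = 50.5727.
Gap = |46.6219 − 50.5727| = 3.9508.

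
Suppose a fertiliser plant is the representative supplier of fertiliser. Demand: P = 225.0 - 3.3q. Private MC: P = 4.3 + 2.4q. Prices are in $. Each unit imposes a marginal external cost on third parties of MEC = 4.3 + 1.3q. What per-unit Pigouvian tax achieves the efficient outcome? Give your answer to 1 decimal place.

Social marginal cost = private MC + MEC = 8.6 + 3.7q.
Set SMC = demand: 8.6 + 3.7q = 225.0 - 3.3q → q* = 30.9143.
The Pigouvian tax equals MEC at q*: 4.3 + 1.3×30.9143 = 44.4886.

tax = $44.5 per unit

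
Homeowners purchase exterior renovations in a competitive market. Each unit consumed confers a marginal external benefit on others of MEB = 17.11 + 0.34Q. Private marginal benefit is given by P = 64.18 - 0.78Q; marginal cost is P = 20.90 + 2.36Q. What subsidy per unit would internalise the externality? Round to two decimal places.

subsidy = 24.44 per unit

Social marginal benefit = demand + MEB = 81.29 - 0.44Q.
Set SMB = MC: 81.29 - 0.44Q = 20.90 + 2.36Q → Q* = 21.5679.
The Pigouvian subsidy equals MEB at Q*: 17.11 + 0.34×21.5679 = 24.4431.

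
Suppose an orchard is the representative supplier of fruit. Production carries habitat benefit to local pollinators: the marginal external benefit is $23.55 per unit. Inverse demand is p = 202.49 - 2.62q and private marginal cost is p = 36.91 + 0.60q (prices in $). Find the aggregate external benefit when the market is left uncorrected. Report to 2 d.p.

Market equilibrium (private): 36.91 + 0.60q = 202.49 - 2.62q → q_m = 51.4224.
Total external benefit = MEB × q_m = 23.55 × 51.4224 = 1210.9975.

$1211.00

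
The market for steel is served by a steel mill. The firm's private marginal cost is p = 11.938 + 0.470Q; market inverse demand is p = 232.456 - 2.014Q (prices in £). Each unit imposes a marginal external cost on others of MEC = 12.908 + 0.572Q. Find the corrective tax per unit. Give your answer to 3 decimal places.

Social marginal cost = private MC + MEC = 24.846 + 1.042Q.
Set SMC = demand: 24.846 + 1.042Q = 232.456 - 2.014Q → Q* = 67.9352.
The Pigouvian tax equals MEC at Q*: 12.908 + 0.572×67.9352 = 51.7669.

tax = £51.767 per unit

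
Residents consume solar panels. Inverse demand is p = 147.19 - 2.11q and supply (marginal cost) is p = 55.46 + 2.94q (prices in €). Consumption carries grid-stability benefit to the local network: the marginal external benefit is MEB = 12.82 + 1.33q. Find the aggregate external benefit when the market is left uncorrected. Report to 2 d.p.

€452.28

Market equilibrium (private): 55.46 + 2.94q = 147.19 - 2.11q → q_m = 18.1644.
Total external benefit = ∫₀^{q_m} (12.82 + 1.33q) dq = 12.82×18.1644 + ½×1.33×18.1644² = 452.2813.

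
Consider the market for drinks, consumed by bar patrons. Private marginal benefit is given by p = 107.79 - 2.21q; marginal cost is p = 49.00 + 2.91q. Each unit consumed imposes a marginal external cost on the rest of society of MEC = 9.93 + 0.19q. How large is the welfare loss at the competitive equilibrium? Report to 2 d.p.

DWL = 13.81

Market equilibrium (private): 49.00 + 2.91q = 107.79 - 2.21q → q_m = 11.4824.
Social marginal benefit = demand − MEC = 97.86 - 2.40q.
Set SMB = MC: 97.86 - 2.40q = 49.00 + 2.91q → q* = 9.2015.
The loss is the area between SMB and MC from q* to q_m; with linear curves that's a triangle of height MEC(q_m).
DWL = ½ × 2.2809 × 12.1117 = 13.8128.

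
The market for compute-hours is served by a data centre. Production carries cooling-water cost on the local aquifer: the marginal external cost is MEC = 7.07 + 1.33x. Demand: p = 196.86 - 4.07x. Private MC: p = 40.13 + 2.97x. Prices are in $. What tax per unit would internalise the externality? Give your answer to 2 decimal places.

tax = $30.85 per unit

Social marginal cost = private MC + MEC = 47.20 + 4.30x.
Set SMC = demand: 47.20 + 4.30x = 196.86 - 4.07x → x* = 17.8805.
The Pigouvian tax equals MEC at x*: 7.07 + 1.33×17.8805 = 30.8511.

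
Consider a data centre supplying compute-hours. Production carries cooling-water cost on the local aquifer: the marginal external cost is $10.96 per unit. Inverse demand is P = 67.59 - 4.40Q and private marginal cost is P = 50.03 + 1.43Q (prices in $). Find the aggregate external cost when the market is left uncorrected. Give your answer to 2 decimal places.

$33.01

Market equilibrium (private): 50.03 + 1.43Q = 67.59 - 4.40Q → Q_m = 3.0120.
Total external cost = MEC × Q_m = 10.96 × 3.0120 = 33.0115.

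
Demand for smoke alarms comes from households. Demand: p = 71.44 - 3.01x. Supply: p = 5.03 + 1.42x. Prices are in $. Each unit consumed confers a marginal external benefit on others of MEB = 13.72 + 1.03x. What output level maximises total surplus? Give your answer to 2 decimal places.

x* = 23.57

Social marginal benefit = demand + MEB = 85.16 - 1.98x.
Set SMB = MC: 85.16 - 1.98x = 5.03 + 1.42x → x* = 23.5676.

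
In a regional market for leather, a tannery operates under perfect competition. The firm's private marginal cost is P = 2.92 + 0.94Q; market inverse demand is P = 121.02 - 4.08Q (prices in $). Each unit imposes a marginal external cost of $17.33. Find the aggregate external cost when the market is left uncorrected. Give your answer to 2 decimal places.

Market equilibrium (private): 2.92 + 0.94Q = 121.02 - 4.08Q → Q_m = 23.5259.
Total external cost = MEC × Q_m = 17.33 × 23.5259 = 407.7038.

$407.70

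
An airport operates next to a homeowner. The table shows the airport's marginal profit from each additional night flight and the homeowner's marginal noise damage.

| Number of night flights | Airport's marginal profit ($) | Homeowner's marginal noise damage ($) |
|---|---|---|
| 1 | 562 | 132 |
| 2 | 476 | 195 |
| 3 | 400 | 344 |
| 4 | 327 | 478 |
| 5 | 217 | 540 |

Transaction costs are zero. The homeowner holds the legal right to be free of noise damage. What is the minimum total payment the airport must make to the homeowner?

$671

Efficient level: marginal profit ≥ marginal noise damage through level 3, so k* = 3.
With the homeowner holding the right, the airport must at least compensate total damage at k*: 132 + 195 + 344 = 671.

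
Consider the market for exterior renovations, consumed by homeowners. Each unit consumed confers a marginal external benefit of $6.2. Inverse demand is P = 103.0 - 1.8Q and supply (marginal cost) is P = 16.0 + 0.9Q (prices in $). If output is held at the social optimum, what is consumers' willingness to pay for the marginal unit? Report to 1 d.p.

Social marginal benefit = demand + MEB = 109.2 - 1.8Q.
Set SMB = MC: 109.2 - 1.8Q = 16.0 + 0.9Q → Q* = 34.5185.
Consumer price on the demand curve at Q*: 103.0 − 1.8×34.5185 = 40.8667.

P = $40.9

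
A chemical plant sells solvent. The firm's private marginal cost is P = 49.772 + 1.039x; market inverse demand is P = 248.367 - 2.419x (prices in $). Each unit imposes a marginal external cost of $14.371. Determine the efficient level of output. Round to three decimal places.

x* = 53.275

Social marginal cost = private MC + MEC = 64.143 + 1.039x.
Set SMC = demand: 64.143 + 1.039x = 248.367 - 2.419x → x* = 53.2747.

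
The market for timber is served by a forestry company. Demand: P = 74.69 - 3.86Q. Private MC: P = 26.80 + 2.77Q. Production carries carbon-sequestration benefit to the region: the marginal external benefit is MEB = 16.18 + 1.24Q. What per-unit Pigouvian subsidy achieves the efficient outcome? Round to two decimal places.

Social marginal cost = private MC − MEB = 10.62 + 1.53Q.
Set SMC = demand: 10.62 + 1.53Q = 74.69 - 3.86Q → Q* = 11.8868.
The Pigouvian subsidy equals MEB at Q*: 16.18 + 1.24×11.8868 = 30.9196.

subsidy = 30.92 per unit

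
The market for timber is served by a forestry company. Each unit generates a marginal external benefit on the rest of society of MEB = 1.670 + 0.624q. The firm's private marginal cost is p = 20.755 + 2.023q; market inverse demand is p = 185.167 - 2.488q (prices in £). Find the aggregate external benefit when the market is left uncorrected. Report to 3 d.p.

£475.320

Market equilibrium (private): 20.755 + 2.023q = 185.167 - 2.488q → q_m = 36.4469.
Total external benefit = ∫₀^{q_m} (1.670 + 0.624q) dq = 1.670×36.4469 + ½×0.624×36.4469² = 475.3198.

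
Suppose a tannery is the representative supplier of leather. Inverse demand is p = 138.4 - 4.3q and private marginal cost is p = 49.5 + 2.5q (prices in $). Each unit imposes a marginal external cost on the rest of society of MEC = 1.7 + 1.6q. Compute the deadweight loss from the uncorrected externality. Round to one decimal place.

Market equilibrium (private): 49.5 + 2.5q = 138.4 - 4.3q → q_m = 13.0735.
Social marginal cost = private MC + MEC = 51.2 + 4.1q.
Set SMC = demand: 51.2 + 4.1q = 138.4 - 4.3q → q* = 10.3810.
Between q* and q_m the wedge SMC − demand runs linearly from 0 to MEC(q_m), so the loss is a triangle.
DWL = ½ × 2.6925 × 22.6176 = 30.4489.

DWL = $30.4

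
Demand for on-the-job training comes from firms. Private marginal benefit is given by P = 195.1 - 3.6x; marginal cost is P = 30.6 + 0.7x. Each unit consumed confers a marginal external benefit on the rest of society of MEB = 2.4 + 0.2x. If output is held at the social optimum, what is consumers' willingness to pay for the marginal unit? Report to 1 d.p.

Social marginal benefit = demand + MEB = 197.5 - 3.4x.
Set SMB = MC: 197.5 - 3.4x = 30.6 + 0.7x → x* = 40.7073.
Consumer price on the demand curve at x*: 195.1 − 3.6×40.7073 = 48.5537.

P = 48.6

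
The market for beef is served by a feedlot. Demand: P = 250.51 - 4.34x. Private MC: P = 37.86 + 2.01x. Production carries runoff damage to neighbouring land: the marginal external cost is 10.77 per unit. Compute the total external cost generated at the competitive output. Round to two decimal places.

360.67

Market equilibrium (private): 37.86 + 2.01x = 250.51 - 4.34x → x_m = 33.4882.
Total external cost = MEC × x_m = 10.77 × 33.4882 = 360.6679.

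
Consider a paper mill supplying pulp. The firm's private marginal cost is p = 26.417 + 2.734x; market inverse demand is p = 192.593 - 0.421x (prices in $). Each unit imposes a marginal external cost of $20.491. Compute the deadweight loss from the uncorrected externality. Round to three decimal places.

Market equilibrium (private): 26.417 + 2.734x = 192.593 - 0.421x → x_m = 52.6707.
Social marginal cost = private MC + MEC = 46.908 + 2.734x.
Set SMC = demand: 46.908 + 2.734x = 192.593 - 0.421x → x* = 46.1759.
The loss is the area between SMC and demand from x* to x_m; with linear curves that's a triangle of height MEC(x_m).
DWL = ½ × 6.4948 × 20.4910 = 66.5425.

DWL = $66.542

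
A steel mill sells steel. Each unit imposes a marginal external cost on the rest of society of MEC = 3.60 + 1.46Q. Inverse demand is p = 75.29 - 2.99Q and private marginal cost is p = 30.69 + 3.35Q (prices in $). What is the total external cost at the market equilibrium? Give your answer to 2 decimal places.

Market equilibrium (private): 30.69 + 3.35Q = 75.29 - 2.99Q → Q_m = 7.0347.
Total external cost = ∫₀^{Q_m} (3.60 + 1.46Q) dQ = 3.60×7.0347 + ½×1.46×7.0347² = 61.4504.

$61.45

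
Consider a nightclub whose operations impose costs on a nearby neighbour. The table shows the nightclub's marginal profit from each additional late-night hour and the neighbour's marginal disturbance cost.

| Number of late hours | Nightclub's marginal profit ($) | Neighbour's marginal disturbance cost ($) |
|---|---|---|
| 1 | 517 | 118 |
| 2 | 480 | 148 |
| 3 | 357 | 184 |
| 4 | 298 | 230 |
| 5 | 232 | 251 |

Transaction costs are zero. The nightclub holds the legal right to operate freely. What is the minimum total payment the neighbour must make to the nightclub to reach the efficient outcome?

Left alone the nightclub would choose level 5 (marginal profit stays positive).
Efficient level: k* = 4 (marginal profit ≥ marginal disturbance cost through 4).
The neighbour must at least cover the nightclub's forgone profit from cutting 5→4: 232 = 232.

$232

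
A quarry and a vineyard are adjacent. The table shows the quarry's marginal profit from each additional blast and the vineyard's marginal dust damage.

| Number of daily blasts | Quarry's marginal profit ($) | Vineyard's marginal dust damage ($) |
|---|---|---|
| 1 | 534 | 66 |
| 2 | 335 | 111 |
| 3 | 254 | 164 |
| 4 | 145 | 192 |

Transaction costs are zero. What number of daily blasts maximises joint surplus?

3

Bargaining reaches the level where marginal profit last exceeds marginal dust damage.
That holds through level 3 (254 ≥ 164) but not at 4 (145 < 192).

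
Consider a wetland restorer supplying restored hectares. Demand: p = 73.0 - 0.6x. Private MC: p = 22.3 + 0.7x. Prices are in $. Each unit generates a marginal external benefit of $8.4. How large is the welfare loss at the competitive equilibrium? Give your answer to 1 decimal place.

DWL = $27.1

Market equilibrium (private): 22.3 + 0.7x = 73.0 - 0.6x → x_m = 39.0000.
Social marginal cost = private MC − MEB = 13.9 + 0.7x.
Set SMC = demand: 13.9 + 0.7x = 73.0 - 0.6x → x* = 45.4615.
The loss is the area between SMC and demand from x* to x_m; with linear curves that's a triangle of height MEB(x_m).
DWL = ½ × 6.4615 × 8.4000 = 27.1383.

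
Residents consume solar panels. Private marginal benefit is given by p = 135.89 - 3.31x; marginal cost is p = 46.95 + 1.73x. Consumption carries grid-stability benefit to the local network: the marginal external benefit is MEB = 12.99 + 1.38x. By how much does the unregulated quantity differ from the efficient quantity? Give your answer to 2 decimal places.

Market equilibrium (private): 46.95 + 1.73x = 135.89 - 3.31x → x_m = 17.6468.
Social marginal benefit = demand + MEB = 148.88 - 1.93x.
Set SMB = MC: 148.88 - 1.93x = 46.95 + 1.73x → x* = 27.8497.
Gap = |17.6468 − 27.8497| = 10.2029.

10.20 units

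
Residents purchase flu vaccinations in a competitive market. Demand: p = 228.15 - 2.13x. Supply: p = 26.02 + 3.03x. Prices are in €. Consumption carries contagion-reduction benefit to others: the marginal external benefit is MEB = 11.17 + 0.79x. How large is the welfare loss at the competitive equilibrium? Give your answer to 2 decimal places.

Market equilibrium (private): 26.02 + 3.03x = 228.15 - 2.13x → x_m = 39.1725.
Social marginal benefit = demand + MEB = 239.32 - 1.34x.
Set SMB = MC: 239.32 - 1.34x = 26.02 + 3.03x → x* = 48.8101.
Height of the DWL triangle at x_m is SMB(x_m) − MC(x_m) = MEB(x_m) = 42.1163.
DWL = ½ × 9.6376 × 42.1163 = 202.9500.

DWL = €202.95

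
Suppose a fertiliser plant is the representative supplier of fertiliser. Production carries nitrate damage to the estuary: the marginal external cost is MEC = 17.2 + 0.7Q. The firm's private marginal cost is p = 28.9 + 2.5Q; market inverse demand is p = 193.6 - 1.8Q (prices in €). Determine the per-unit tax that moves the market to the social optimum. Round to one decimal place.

tax = €37.9 per unit

Social marginal cost = private MC + MEC = 46.1 + 3.2Q.
Set SMC = demand: 46.1 + 3.2Q = 193.6 - 1.8Q → Q* = 29.5000.
The Pigouvian tax equals MEC at Q*: 17.2 + 0.7×29.5000 = 37.8500.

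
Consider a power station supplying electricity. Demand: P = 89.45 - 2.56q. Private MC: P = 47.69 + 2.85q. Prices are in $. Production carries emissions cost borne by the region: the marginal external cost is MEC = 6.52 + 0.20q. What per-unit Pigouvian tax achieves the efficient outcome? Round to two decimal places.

Social marginal cost = private MC + MEC = 54.21 + 3.05q.
Set SMC = demand: 54.21 + 3.05q = 89.45 - 2.56q → q* = 6.2816.
The Pigouvian tax equals MEC at q*: 6.52 + 0.20×6.2816 = 7.7763.

tax = $7.78 per unit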